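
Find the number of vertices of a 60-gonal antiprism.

120

An antiprism on an n-gon has two n-gon caps and 2n triangles: V = 2·60 = 120, E = 4·60 = 240, F = 2·60 + 2 = 122.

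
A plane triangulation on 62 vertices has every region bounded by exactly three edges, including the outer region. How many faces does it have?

In a plane triangulation 3F = 2E and V − E + F = 2, so F = 2V − 4 = 2·62 − 4 = 120.

120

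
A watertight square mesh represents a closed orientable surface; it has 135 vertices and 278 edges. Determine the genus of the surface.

Every face is a square and each edge borders two faces, so 4F = 2·278, giving F = 139.
χ = V − E + F = 135 − 278 + 139 = -4.
For a closed orientable surface χ = 2 − 2g, so g = (2 − (-4))/2 = 3.

3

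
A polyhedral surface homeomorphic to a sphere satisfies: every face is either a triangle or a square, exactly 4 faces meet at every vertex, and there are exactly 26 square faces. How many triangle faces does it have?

8

Let x be the number of triangles; then F = 26 + x.
Edge–face incidences: 2E = 4·26 + 3·x = 104 + 3x.
Every vertex has degree 4, so 4V = 2E.
Euler: V − E + F = 2 ⇒ (2E)/4 − E + (26 + x) = 2.
Multiply by 8: 2·(2E) − 4·(2E) + 8·(26 + x) = 16, i.e. 208 + 8x − 2·(104 + 3x) = 16.
Collecting terms: 2x = 16, so x = 8.
Then 2E = 104 + 3·8 = 128, so E = 64, V = 2E/4 = 32, F = 26 + 8 = 34.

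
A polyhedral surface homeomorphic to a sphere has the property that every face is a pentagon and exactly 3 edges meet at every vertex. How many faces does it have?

Each face has 5 edges and each edge borders two faces, so 2E = 5F.
Each vertex has degree 3, so 3V = 2E and hence V = 5F/3.
Euler: V − E + F = 2 ⇒ (5F/3) − (5F/2) + F = 2.
Multiply by 6: (10 − 15 + 6)F = 12, i.e. 1F = 12.
So F = 12, E = 5·12/2 = 30, V = 5·12/3 = 20.

12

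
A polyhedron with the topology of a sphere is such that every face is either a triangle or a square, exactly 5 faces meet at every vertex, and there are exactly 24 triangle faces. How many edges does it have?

40

Let x be the number of squares; then F = 24 + x.
Edge–face incidences: 2E = 3·24 + 4·x = 72 + 4x.
Every vertex has degree 5, so 5V = 2E.
Euler: V − E + F = 2 ⇒ (2E)/5 − E + (24 + x) = 2.
Multiply by 10: 2·(2E) − 5·(2E) + 10·(24 + x) = 20, i.e. 240 + 10x − 3·(72 + 4x) = 20.
Collecting terms: −2x + 24 = 20, so −2x = −4, so x = 2.
Then 2E = 72 + 4·2 = 80, so E = 40, V = 2E/5 = 16, F = 24 + 2 = 26.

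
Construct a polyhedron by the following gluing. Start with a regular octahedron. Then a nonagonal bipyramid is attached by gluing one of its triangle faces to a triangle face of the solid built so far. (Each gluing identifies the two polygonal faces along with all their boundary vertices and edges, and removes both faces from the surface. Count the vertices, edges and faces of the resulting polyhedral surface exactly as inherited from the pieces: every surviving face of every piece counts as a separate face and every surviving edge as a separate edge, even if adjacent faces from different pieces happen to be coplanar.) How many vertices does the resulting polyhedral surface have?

14

A regular octahedron: V=6, E=12, F=8.
Attach a nonagonal bipyramid (V=11, E=27, F=18) along a 3-gon: merge 3 vertices and 3 edges, delete both glued faces → V=14, E=36, F=24.
Check: V − E + F = 14 − 36 + 24 = 2.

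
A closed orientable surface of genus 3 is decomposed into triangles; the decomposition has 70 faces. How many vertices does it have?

χ = 2 − 2·3 = -4, and every face is a triangle so 3F = 2E.
E = 3·70/2 = 105. Then V = -4 + E − F = -4 + 105 − 70 = 31.

31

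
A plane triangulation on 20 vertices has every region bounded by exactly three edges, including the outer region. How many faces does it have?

In a plane triangulation 3F = 2E and V − E + F = 2, so F = 2V − 4 = 2·20 − 4 = 36.

36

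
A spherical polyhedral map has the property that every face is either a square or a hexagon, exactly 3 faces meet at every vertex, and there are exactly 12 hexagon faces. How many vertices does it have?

32

Let x be the number of squares; then F = 12 + x.
Edge–face incidences: 2E = 6·12 + 4·x = 72 + 4x.
Every vertex has degree 3, so 3V = 2E.
Euler: V − E + F = 2 ⇒ (2E)/3 − E + (12 + x) = 2.
Multiply by 6: 2·(2E) − 3·(2E) + 6·(12 + x) = 12, i.e. 72 + 6x − (72 + 4x) = 12.
Collecting terms: 2x = 12, so x = 6.
Then 2E = 72 + 4·6 = 96, so E = 48, V = 2E/3 = 32, F = 12 + 6 = 18.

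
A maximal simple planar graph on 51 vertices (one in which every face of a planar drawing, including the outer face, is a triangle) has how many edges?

147

In a plane triangulation 3F = 2E and V − E + F = 2, so E = 3V − 6 = 3·51 − 6 = 147.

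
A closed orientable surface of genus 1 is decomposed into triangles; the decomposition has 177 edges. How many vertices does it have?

χ = 2 − 2·1 = 0, and every face is a triangle so 3F = 2E.
F = 2E/3 = 118. Then V = 0 + E − F = 0 + 177 − 118 = 59.

59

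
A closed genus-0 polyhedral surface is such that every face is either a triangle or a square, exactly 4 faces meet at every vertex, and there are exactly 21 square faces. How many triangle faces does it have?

Let x be the number of triangles; then F = 21 + x.
Edge–face incidences: 2E = 4·21 + 3·x = 84 + 3x.
Every vertex has degree 4, so 4V = 2E.
Euler: V − E + F = 2 ⇒ (2E)/4 − E + (21 + x) = 2.
Multiply by 8: 2·(2E) − 4·(2E) + 8·(21 + x) = 16, i.e. 168 + 8x − 2·(84 + 3x) = 16.
Collecting terms: 2x = 16, so x = 8.
Then 2E = 84 + 3·8 = 108, so E = 54, V = 2E/4 = 27, F = 21 + 8 = 29.

8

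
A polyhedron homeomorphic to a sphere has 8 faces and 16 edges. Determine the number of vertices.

Here V − E + F = 2.
V = 2 + E − F = 2 + 16 − 8 = 10.

10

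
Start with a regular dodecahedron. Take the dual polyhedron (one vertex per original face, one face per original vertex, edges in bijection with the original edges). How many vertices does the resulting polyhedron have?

The base solid has V = 20, E = 30, F = 12.
The dual swaps V and F and preserves E: V′ = F = 12, E′ = E = 30, F′ = V = 20.

12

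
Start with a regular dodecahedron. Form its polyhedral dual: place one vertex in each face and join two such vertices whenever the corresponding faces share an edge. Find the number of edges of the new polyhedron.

30

The base solid has V = 20, E = 30, F = 12.
The dual swaps V and F and preserves E: V′ = F = 12, E′ = E = 30, F′ = V = 20.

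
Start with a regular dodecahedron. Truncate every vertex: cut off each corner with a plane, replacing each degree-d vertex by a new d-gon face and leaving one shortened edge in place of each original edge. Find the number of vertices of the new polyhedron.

The base solid has V = 20, E = 30, F = 12.
Truncation replaces each original edge-end by a new vertex, so V′ = 2E = 60.
Each original edge survives, and each old vertex of degree d contributes d new edges; summing degrees gives Σd = 2E, so E′ = E + 2E = 3E = 90.
Each original face survives and each original vertex becomes one new face: F′ = F + V = 32.

60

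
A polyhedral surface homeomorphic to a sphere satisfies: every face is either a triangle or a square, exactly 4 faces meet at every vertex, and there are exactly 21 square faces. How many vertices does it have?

Let x be the number of triangles; then F = 21 + x.
Edge–face incidences: 2E = 4·21 + 3·x = 84 + 3x.
Every vertex has degree 4, so 4V = 2E.
Euler: V − E + F = 2 ⇒ (2E)/4 − E + (21 + x) = 2.
Multiply by 8: 2·(2E) − 4·(2E) + 8·(21 + x) = 16, i.e. 168 + 8x − 2·(84 + 3x) = 16.
Collecting terms: 2x = 16, so x = 8.
Then 2E = 84 + 3·8 = 108, so E = 54, V = 2E/4 = 27, F = 21 + 8 = 29.

27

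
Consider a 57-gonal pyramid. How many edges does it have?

A pyramid on an n-gon base has one n-gon and n triangles: V = 57 + 1 = 58, E = 2·57 = 114, F = 57 + 1 = 58.

114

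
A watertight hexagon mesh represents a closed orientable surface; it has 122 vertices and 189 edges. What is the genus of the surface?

Every face is a hexagon and each edge borders two faces, so 6F = 2·189, giving F = 63.
χ = V − E + F = 122 − 189 + 63 = -4.
For a closed orientable surface χ = 2 − 2g, so g = (2 − (-4))/2 = 3.

3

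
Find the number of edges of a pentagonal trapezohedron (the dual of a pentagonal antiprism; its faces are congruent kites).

20

The n-trapezohedron (dual of the n-antiprism) has V = 2·5 + 2 = 12, E = 4·5 = 20, F = 2·5 = 10.
Check: V − E + F = 12 − 20 + 10 = 2.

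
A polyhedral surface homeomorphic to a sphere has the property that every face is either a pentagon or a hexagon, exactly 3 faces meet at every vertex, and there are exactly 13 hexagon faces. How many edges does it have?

Let x be the number of pentagons; then F = 13 + x.
Edge–face incidences: 2E = 6·13 + 5·x = 78 + 5x.
Every vertex has degree 3, so 3V = 2E.
Euler: V − E + F = 2 ⇒ (2E)/3 − E + (13 + x) = 2.
Multiply by 6: 2·(2E) − 3·(2E) + 6·(13 + x) = 12, i.e. 78 + 6x − (78 + 5x) = 12.
Collecting terms: x = 12.
Then 2E = 78 + 5·12 = 138, so E = 69, V = 2E/3 = 46, F = 13 + 12 = 25.

69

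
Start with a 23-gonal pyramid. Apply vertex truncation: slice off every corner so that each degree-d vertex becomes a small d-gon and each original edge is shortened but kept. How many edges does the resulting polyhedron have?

The base solid has V = 24, E = 46, F = 24.
Truncation replaces each original edge-end by a new vertex, so V′ = 2E = 92.
Each original edge survives, and each old vertex of degree d contributes d new edges; summing degrees gives Σd = 2E, so E′ = E + 2E = 3E = 138.
Each original face survives and each original vertex becomes one new face: F′ = F + V = 48.

138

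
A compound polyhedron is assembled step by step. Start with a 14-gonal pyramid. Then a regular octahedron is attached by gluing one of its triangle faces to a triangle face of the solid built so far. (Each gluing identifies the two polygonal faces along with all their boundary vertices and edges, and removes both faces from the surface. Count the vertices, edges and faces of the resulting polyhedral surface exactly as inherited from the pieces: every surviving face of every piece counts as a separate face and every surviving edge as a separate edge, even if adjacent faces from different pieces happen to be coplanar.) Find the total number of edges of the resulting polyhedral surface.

37

A 14-gonal pyramid: V=15, E=28, F=15.
Attach a regular octahedron (V=6, E=12, F=8) along a 3-gon: merge 3 vertices and 3 edges, delete both glued faces → V=18, E=37, F=21.
Check: V − E + F = 18 − 37 + 21 = 2.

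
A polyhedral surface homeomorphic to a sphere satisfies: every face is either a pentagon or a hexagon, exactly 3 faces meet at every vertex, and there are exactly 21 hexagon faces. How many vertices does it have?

62

Let x be the number of pentagons; then F = 21 + x.
Edge–face incidences: 2E = 6·21 + 5·x = 126 + 5x.
Every vertex has degree 3, so 3V = 2E.
Euler: V − E + F = 2 ⇒ (2E)/3 − E + (21 + x) = 2.
Multiply by 6: 2·(2E) − 3·(2E) + 6·(21 + x) = 12, i.e. 126 + 6x − (126 + 5x) = 12.
Collecting terms: x = 12.
Then 2E = 126 + 5·12 = 186, so E = 93, V = 2E/3 = 62, F = 21 + 12 = 33.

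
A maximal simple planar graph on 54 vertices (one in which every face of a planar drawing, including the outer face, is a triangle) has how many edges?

156

In a plane triangulation 3F = 2E and V − E + F = 2, so E = 3V − 6 = 3·54 − 6 = 156.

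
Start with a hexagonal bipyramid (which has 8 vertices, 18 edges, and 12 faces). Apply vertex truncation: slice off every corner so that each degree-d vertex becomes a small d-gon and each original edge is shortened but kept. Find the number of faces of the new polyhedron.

Truncation replaces each original edge-end by a new vertex, so V′ = 2E = 36.
Each original edge survives, and each old vertex of degree d contributes d new edges; summing degrees gives Σd = 2E, so E′ = E + 2E = 3E = 54.
Each original face survives and each original vertex becomes one new face: F′ = F + V = 20.

20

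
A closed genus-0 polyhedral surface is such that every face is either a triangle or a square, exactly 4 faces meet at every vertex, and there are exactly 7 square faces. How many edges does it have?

Let x be the number of triangles; then F = 7 + x.
Edge–face incidences: 2E = 4·7 + 3·x = 28 + 3x.
Every vertex has degree 4, so 4V = 2E.
Euler: V − E + F = 2 ⇒ (2E)/4 − E + (7 + x) = 2.
Multiply by 8: 2·(2E) − 4·(2E) + 8·(7 + x) = 16, i.e. 56 + 8x − 2·(28 + 3x) = 16.
Collecting terms: 2x = 16, so x = 8.
Then 2E = 28 + 3·8 = 52, so E = 26, V = 2E/4 = 13, F = 7 + 8 = 15.

26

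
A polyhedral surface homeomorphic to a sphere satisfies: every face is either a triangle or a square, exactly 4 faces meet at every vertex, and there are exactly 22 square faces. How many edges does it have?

Let x be the number of triangles; then F = 22 + x.
Edge–face incidences: 2E = 4·22 + 3·x = 88 + 3x.
Every vertex has degree 4, so 4V = 2E.
Euler: V − E + F = 2 ⇒ (2E)/4 − E + (22 + x) = 2.
Multiply by 8: 2·(2E) − 4·(2E) + 8·(22 + x) = 16, i.e. 176 + 8x − 2·(88 + 3x) = 16.
Collecting terms: 2x = 16, so x = 8.
Then 2E = 88 + 3·8 = 112, so E = 56, V = 2E/4 = 28, F = 22 + 8 = 30.

56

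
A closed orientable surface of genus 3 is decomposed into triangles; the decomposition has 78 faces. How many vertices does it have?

35

χ = 2 − 2·3 = -4, and every face is a triangle so 3F = 2E.
E = 3·78/2 = 117. Then V = -4 + E − F = -4 + 117 − 78 = 35.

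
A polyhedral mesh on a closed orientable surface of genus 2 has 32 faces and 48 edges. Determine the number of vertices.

14

For a closed orientable surface of genus 2, χ = 2 − 2·2 = -2.
V = -2 + E − F = -2 + 48 − 32 = 14.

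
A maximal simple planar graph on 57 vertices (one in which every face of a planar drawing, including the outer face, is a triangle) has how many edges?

In a plane triangulation 3F = 2E and V − E + F = 2, so E = 3V − 6 = 3·57 − 6 = 165.

165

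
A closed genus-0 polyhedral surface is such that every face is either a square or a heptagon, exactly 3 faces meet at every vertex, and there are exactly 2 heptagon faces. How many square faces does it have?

7

Let x be the number of squares; then F = 2 + x.
Edge–face incidences: 2E = 7·2 + 4·x = 14 + 4x.
Every vertex has degree 3, so 3V = 2E.
Euler: V − E + F = 2 ⇒ (2E)/3 − E + (2 + x) = 2.
Multiply by 6: 2·(2E) − 3·(2E) + 6·(2 + x) = 12, i.e. 12 + 6x − (14 + 4x) = 12.
Collecting terms: 2x − 2 = 12, so 2x = 14, so x = 7.
Then 2E = 14 + 4·7 = 42, so E = 21, V = 2E/3 = 14, F = 2 + 7 = 9.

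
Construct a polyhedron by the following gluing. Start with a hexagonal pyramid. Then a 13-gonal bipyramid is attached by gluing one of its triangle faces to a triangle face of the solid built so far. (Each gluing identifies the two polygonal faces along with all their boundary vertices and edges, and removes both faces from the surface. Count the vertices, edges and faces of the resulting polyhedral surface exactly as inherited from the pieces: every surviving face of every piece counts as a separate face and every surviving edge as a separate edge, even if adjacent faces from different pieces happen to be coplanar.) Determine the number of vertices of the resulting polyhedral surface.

19

A hexagonal pyramid: V=7, E=12, F=7.
Attach a 13-gonal bipyramid (V=15, E=39, F=26) along a 3-gon: merge 3 vertices and 3 edges, delete both glued faces → V=19, E=48, F=31.
Check: V − E + F = 19 − 48 + 31 = 2.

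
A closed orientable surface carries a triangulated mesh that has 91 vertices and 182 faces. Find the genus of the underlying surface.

Every face is a triangle, so 2E = 3·182 = 546, giving E = 273.
χ = V − E + F = 91 − 273 + 182 = 0.
For a closed orientable surface χ = 2 − 2g, so g = (2 − (0))/2 = 1.

1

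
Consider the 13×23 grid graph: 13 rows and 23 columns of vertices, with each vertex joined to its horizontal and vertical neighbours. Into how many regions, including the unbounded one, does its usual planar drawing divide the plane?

265

The grid has V = 13·23 = 299 vertices and E = 13·22 + 23·12 = 562 edges.
F = 2 − V + E = 2 − 299 + 562 = 265.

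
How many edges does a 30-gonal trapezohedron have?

120

The n-trapezohedron (dual of the n-antiprism) has V = 2·30 + 2 = 62, E = 4·30 = 120, F = 2·30 = 60.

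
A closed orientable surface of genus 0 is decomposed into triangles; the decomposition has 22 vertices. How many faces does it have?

40

χ = 2 − 2·0 = 2, and every face is a triangle so 3F = 2E.
V − E + F = 2 with E = 3F/2 gives 22 − (3/2 − 1)·F = 2, so F = 40 and E = 60.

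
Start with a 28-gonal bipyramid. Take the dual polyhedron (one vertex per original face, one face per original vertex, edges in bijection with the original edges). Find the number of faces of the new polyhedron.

The base solid has V = 30, E = 84, F = 56.
The dual swaps V and F and preserves E: V′ = F = 56, E′ = E = 84, F′ = V = 30.

30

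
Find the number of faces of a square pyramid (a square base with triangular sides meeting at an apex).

5

A pyramid on an n-gon base has one n-gon and n triangles: V = 4 + 1 = 5, E = 2·4 = 8, F = 4 + 1 = 5.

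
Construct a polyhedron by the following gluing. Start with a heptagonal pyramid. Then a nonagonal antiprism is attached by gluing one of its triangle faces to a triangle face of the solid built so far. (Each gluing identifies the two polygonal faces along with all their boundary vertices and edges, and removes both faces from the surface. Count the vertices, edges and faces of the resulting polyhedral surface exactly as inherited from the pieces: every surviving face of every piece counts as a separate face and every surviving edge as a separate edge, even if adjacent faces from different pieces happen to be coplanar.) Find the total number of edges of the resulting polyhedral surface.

47

A heptagonal pyramid: V=8, E=14, F=8.
Attach a nonagonal antiprism (V=18, E=36, F=20) along a 3-gon: merge 3 vertices and 3 edges, delete both glued faces → V=23, E=47, F=26.
Check: V − E + F = 23 − 47 + 26 = 2.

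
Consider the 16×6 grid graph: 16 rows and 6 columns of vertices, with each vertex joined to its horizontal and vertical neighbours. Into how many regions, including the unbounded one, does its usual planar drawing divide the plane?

76

The grid has V = 16·6 = 96 vertices and E = 16·5 + 6·15 = 170 edges.
F = 2 − V + E = 2 − 96 + 170 = 76.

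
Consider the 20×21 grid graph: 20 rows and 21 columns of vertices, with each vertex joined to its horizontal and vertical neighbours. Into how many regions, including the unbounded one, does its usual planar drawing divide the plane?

381

The grid has V = 20·21 = 420 vertices and E = 20·20 + 21·19 = 799 edges.
F = 2 − V + E = 2 − 420 + 799 = 381.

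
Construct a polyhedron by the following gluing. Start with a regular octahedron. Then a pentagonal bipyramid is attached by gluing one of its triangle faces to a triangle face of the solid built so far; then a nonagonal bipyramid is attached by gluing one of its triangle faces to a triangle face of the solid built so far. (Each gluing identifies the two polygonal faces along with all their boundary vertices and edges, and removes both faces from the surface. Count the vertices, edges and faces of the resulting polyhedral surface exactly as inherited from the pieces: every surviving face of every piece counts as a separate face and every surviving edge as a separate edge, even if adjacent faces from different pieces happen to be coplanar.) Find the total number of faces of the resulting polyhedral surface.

32

A regular octahedron: V=6, E=12, F=8.
Attach a pentagonal bipyramid (V=7, E=15, F=10) along a 3-gon: merge 3 vertices and 3 edges, delete both glued faces → V=10, E=24, F=16.
Attach a nonagonal bipyramid (V=11, E=27, F=18) along a 3-gon: merge 3 vertices and 3 edges, delete both glued faces → V=18, E=48, F=32.
Check: V − E + F = 18 − 48 + 32 = 2.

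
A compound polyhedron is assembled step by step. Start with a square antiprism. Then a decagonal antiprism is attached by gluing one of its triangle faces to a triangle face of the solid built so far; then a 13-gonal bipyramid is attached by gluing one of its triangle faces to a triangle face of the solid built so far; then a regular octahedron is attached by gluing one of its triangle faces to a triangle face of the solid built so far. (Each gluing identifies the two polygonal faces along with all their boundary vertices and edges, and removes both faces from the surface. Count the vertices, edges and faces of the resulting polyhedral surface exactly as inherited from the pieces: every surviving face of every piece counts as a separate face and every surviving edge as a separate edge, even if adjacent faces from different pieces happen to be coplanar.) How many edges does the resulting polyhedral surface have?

A square antiprism: V=8, E=16, F=10.
Attach a decagonal antiprism (V=20, E=40, F=22) along a 3-gon: merge 3 vertices and 3 edges, delete both glued faces → V=25, E=53, F=30.
Attach a 13-gonal bipyramid (V=15, E=39, F=26) along a 3-gon: merge 3 vertices and 3 edges, delete both glued faces → V=37, E=89, F=54.
Attach a regular octahedron (V=6, E=12, F=8) along a 3-gon: merge 3 vertices and 3 edges, delete both glued faces → V=40, E=98, F=60.
Check: V − E + F = 40 − 98 + 60 = 2.

98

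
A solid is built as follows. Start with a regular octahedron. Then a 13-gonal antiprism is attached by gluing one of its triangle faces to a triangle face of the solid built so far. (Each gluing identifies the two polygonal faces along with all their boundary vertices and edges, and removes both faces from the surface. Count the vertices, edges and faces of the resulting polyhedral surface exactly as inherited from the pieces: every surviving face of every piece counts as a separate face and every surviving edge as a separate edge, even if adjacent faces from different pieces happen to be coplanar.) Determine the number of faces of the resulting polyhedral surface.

A regular octahedron: V=6, E=12, F=8.
Attach a 13-gonal antiprism (V=26, E=52, F=28) along a 3-gon: merge 3 vertices and 3 edges, delete both glued faces → V=29, E=61, F=34.
Check: V − E + F = 29 − 61 + 34 = 2.

34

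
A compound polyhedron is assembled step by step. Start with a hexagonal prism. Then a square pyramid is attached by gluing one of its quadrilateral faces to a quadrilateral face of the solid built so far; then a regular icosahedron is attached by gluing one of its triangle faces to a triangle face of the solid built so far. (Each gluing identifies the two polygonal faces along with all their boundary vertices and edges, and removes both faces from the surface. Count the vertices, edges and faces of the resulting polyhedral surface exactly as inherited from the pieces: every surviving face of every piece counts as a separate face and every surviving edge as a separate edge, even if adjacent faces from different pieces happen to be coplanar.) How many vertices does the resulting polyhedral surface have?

A hexagonal prism: V=12, E=18, F=8.
Attach a square pyramid (V=5, E=8, F=5) along a 4-gon: merge 4 vertices and 4 edges, delete both glued faces → V=13, E=22, F=11.
Attach a regular icosahedron (V=12, E=30, F=20) along a 3-gon: merge 3 vertices and 3 edges, delete both glued faces → V=22, E=49, F=29.
Check: V − E + F = 22 − 49 + 29 = 2.

22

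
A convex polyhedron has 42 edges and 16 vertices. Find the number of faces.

Here V − E + F = 2.
F = 2 − V + E = 2 − 16 + 42 = 28.

28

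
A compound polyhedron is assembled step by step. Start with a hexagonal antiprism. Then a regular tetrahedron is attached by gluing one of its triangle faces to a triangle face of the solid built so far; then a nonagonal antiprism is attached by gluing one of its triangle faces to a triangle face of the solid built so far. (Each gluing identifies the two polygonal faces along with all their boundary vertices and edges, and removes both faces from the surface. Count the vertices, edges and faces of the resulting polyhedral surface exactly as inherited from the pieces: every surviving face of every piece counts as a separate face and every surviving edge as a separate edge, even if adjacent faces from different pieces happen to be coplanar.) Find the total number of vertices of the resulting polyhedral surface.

A hexagonal antiprism: V=12, E=24, F=14.
Attach a regular tetrahedron (V=4, E=6, F=4) along a 3-gon: merge 3 vertices and 3 edges, delete both glued faces → V=13, E=27, F=16.
Attach a nonagonal antiprism (V=18, E=36, F=20) along a 3-gon: merge 3 vertices and 3 edges, delete both glued faces → V=28, E=60, F=34.
Check: V − E + F = 28 − 60 + 34 = 2.

28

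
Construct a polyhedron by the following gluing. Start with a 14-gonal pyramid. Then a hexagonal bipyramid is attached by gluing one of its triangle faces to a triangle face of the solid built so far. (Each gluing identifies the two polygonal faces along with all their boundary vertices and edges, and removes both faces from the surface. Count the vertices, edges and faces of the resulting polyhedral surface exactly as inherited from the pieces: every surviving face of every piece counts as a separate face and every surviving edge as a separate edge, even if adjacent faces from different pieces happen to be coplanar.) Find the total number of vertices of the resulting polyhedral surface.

A 14-gonal pyramid: V=15, E=28, F=15.
Attach a hexagonal bipyramid (V=8, E=18, F=12) along a 3-gon: merge 3 vertices and 3 edges, delete both glued faces → V=20, E=43, F=25.
Check: V − E + F = 20 − 43 + 25 = 2.

20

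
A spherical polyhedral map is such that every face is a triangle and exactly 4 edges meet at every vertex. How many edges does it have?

Each face has 3 edges and each edge borders two faces, so 2E = 3F.
Each vertex has degree 4, so 4V = 2E and hence V = 3F/4.
Euler: V − E + F = 2 ⇒ (3F/4) − (3F/2) + F = 2.
Multiply by 8: (6 − 12 + 8)F = 16, i.e. 2F = 16.
So F = 8, E = 3·8/2 = 12, V = 3·8/4 = 6.

12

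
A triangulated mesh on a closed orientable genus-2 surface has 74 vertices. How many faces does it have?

χ = 2 − 2·2 = -2, and every face is a triangle so 3F = 2E.
V − E + F = -2 with E = 3F/2 gives 74 − (3/2 − 1)·F = -2, so F = 152 and E = 228.

152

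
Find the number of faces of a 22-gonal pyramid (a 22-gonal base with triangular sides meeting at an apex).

23

A pyramid on an n-gon base has one n-gon and n triangles: V = 22 + 1 = 23, E = 2·22 = 44, F = 22 + 1 = 23.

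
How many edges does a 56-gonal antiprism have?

An antiprism on an n-gon has two n-gon caps and 2n triangles: V = 2·56 = 112, E = 4·56 = 224, F = 2·56 + 2 = 114.

224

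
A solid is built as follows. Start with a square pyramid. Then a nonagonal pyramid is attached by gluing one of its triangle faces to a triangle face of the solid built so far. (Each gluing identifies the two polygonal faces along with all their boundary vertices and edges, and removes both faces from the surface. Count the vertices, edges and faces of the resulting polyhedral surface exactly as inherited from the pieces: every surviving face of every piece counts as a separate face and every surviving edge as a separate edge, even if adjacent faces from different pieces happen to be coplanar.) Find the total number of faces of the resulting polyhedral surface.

A square pyramid: V=5, E=8, F=5.
Attach a nonagonal pyramid (V=10, E=18, F=10) along a 3-gon: merge 3 vertices and 3 edges, delete both glued faces → V=12, E=23, F=13.
Check: V − E + F = 12 − 23 + 13 = 2.

13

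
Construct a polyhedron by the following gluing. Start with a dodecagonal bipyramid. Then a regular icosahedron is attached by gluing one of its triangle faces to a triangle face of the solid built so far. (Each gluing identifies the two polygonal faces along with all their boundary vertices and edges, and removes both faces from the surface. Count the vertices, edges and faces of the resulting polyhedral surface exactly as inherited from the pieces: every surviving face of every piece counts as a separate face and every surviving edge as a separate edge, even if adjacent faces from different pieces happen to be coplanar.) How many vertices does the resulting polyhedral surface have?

23

A dodecagonal bipyramid: V=14, E=36, F=24.
Attach a regular icosahedron (V=12, E=30, F=20) along a 3-gon: merge 3 vertices and 3 edges, delete both glued faces → V=23, E=63, F=42.
Check: V − E + F = 23 − 63 + 42 = 2.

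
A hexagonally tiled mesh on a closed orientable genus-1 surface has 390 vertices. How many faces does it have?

χ = 2 − 2·1 = 0, and every face is a hexagon so 6F = 2E.
V − E + F = 0 with E = 6F/2 gives 390 − (6/2 − 1)·F = 0, so F = 195 and E = 585.

195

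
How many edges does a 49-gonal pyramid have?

A pyramid on an n-gon base has one n-gon and n triangles: V = 49 + 1 = 50, E = 2·49 = 98, F = 49 + 1 = 50.

98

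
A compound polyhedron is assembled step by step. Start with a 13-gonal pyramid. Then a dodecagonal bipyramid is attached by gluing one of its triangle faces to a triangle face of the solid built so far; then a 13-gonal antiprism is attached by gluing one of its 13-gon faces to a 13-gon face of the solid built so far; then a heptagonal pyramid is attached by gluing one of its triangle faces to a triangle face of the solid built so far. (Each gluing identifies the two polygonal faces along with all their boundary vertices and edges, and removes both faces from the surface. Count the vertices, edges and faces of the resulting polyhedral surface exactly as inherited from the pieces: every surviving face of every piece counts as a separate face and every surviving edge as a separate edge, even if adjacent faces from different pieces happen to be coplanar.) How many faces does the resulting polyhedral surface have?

A 13-gonal pyramid: V=14, E=26, F=14.
Attach a dodecagonal bipyramid (V=14, E=36, F=24) along a 3-gon: merge 3 vertices and 3 edges, delete both glued faces → V=25, E=59, F=36.
Attach a 13-gonal antiprism (V=26, E=52, F=28) along a 13-gon: merge 13 vertices and 13 edges, delete both glued faces → V=38, E=98, F=62.
Attach a heptagonal pyramid (V=8, E=14, F=8) along a 3-gon: merge 3 vertices and 3 edges, delete both glued faces → V=43, E=109, F=68.
Check: V − E + F = 43 − 109 + 68 = 2.

68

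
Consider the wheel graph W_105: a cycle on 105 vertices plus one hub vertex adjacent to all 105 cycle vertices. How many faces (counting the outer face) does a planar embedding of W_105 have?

W_105 has V = 105 + 1 = 106 vertices and E = 2·105 = 210 edges.
By Euler's formula F = 2 − V + E = 2 − 106 + 210 = 106.

106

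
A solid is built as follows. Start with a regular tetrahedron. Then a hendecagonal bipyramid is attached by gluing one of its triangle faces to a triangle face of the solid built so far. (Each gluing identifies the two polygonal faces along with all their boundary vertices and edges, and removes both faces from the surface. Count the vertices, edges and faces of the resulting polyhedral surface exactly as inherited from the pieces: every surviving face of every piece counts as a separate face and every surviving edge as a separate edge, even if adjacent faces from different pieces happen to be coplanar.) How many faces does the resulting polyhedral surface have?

24

A regular tetrahedron: V=4, E=6, F=4.
Attach a hendecagonal bipyramid (V=13, E=33, F=22) along a 3-gon: merge 3 vertices and 3 edges, delete both glued faces → V=14, E=36, F=24.
Check: V − E + F = 14 − 36 + 24 = 2.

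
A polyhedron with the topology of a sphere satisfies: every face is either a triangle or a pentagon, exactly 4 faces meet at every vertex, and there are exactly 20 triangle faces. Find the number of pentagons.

12

Let x be the number of pentagons; then F = 20 + x.
Edge–face incidences: 2E = 3·20 + 5·x = 60 + 5x.
Every vertex has degree 4, so 4V = 2E.
Euler: V − E + F = 2 ⇒ (2E)/4 − E + (20 + x) = 2.
Multiply by 8: 2·(2E) − 4·(2E) + 8·(20 + x) = 16, i.e. 160 + 8x − 2·(60 + 5x) = 16.
Collecting terms: −2x + 40 = 16, so −2x = −24, so x = 12.
Then 2E = 60 + 5·12 = 120, so E = 60, V = 2E/4 = 30, F = 20 + 12 = 32.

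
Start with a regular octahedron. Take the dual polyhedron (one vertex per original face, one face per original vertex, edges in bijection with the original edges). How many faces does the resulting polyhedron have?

The base solid has V = 6, E = 12, F = 8.
The dual swaps V and F and preserves E: V′ = F = 8, E′ = E = 12, F′ = V = 6.

6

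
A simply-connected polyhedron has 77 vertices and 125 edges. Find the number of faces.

Here V − E + F = 2.
F = 2 − V + E = 2 − 77 + 125 = 50.

50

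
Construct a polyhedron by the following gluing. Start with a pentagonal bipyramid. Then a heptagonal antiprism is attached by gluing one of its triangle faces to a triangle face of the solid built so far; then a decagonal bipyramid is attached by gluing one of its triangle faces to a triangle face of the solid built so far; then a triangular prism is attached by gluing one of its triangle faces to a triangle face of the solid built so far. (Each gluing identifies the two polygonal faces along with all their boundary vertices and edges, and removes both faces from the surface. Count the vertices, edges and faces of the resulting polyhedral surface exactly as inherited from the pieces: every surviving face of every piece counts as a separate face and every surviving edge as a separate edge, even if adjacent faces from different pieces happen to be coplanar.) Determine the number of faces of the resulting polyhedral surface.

A pentagonal bipyramid: V=7, E=15, F=10.
Attach a heptagonal antiprism (V=14, E=28, F=16) along a 3-gon: merge 3 vertices and 3 edges, delete both glued faces → V=18, E=40, F=24.
Attach a decagonal bipyramid (V=12, E=30, F=20) along a 3-gon: merge 3 vertices and 3 edges, delete both glued faces → V=27, E=67, F=42.
Attach a triangular prism (V=6, E=9, F=5) along a 3-gon: merge 3 vertices and 3 edges, delete both glued faces → V=30, E=73, F=45.
Check: V − E + F = 30 − 73 + 45 = 2.

45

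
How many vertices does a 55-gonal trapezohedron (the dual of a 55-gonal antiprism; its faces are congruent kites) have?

112

The n-trapezohedron (dual of the n-antiprism) has V = 2·55 + 2 = 112, E = 4·55 = 220, F = 2·55 = 110.
Check: V − E + F = 112 − 220 + 110 = 2.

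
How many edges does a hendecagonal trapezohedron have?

44

The n-trapezohedron (dual of the n-antiprism) has V = 2·11 + 2 = 24, E = 4·11 = 44, F = 2·11 = 22.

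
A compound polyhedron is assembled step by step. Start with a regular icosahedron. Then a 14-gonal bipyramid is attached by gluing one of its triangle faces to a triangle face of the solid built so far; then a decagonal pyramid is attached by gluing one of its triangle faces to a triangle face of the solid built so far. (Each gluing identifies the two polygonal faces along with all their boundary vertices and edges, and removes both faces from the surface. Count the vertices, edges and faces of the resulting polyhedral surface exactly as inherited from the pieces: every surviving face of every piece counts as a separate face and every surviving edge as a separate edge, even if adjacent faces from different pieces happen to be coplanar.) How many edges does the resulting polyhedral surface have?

86

A regular icosahedron: V=12, E=30, F=20.
Attach a 14-gonal bipyramid (V=16, E=42, F=28) along a 3-gon: merge 3 vertices and 3 edges, delete both glued faces → V=25, E=69, F=46.
Attach a decagonal pyramid (V=11, E=20, F=11) along a 3-gon: merge 3 vertices and 3 edges, delete both glued faces → V=33, E=86, F=55.
Check: V − E + F = 33 − 86 + 55 = 2.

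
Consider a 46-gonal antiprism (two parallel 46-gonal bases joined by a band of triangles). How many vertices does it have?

An antiprism on an n-gon has two n-gon caps and 2n triangles: V = 2·46 = 92, E = 4·46 = 184, F = 2·46 + 2 = 94.
Check: V − E + F = 92 − 184 + 94 = 2.

92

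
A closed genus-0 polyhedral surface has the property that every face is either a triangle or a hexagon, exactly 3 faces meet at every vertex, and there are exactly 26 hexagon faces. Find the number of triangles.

4

Let x be the number of triangles; then F = 26 + x.
Edge–face incidences: 2E = 6·26 + 3·x = 156 + 3x.
Every vertex has degree 3, so 3V = 2E.
Euler: V − E + F = 2 ⇒ (2E)/3 − E + (26 + x) = 2.
Multiply by 6: 2·(2E) − 3·(2E) + 6·(26 + x) = 12, i.e. 156 + 6x − (156 + 3x) = 12.
Collecting terms: 3x = 12, so x = 4.
Then 2E = 156 + 3·4 = 168, so E = 84, V = 2E/3 = 56, F = 26 + 4 = 30.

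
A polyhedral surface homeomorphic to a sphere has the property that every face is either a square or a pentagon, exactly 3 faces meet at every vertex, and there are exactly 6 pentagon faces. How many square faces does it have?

Let x be the number of squares; then F = 6 + x.
Edge–face incidences: 2E = 5·6 + 4·x = 30 + 4x.
Every vertex has degree 3, so 3V = 2E.
Euler: V − E + F = 2 ⇒ (2E)/3 − E + (6 + x) = 2.
Multiply by 6: 2·(2E) − 3·(2E) + 6·(6 + x) = 12, i.e. 36 + 6x − (30 + 4x) = 12.
Collecting terms: 2x + 6 = 12, so 2x = 6, so x = 3.
Then 2E = 30 + 4·3 = 42, so E = 21, V = 2E/3 = 14, F = 6 + 3 = 9.

3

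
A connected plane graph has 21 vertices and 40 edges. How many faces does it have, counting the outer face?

Euler's formula for a connected plane graph: V − E + F = 2, so F = 2 − 21 + 40 = 21.

21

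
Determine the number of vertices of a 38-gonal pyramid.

39

A pyramid on an n-gon base has one n-gon and n triangles: V = 38 + 1 = 39, E = 2·38 = 76, F = 38 + 1 = 39.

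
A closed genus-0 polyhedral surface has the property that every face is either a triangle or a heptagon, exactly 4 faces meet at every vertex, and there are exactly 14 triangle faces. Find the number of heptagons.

2

Let x be the number of heptagons; then F = 14 + x.
Edge–face incidences: 2E = 3·14 + 7·x = 42 + 7x.
Every vertex has degree 4, so 4V = 2E.
Euler: V − E + F = 2 ⇒ (2E)/4 − E + (14 + x) = 2.
Multiply by 8: 2·(2E) − 4·(2E) + 8·(14 + x) = 16, i.e. 112 + 8x − 2·(42 + 7x) = 16.
Collecting terms: −6x + 28 = 16, so −6x = −12, so x = 2.
Then 2E = 42 + 7·2 = 56, so E = 28, V = 2E/4 = 14, F = 14 + 2 = 16.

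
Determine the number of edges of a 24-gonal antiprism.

An antiprism on an n-gon has two n-gon caps and 2n triangles: V = 2·24 = 48, E = 4·24 = 96, F = 2·24 + 2 = 50.

96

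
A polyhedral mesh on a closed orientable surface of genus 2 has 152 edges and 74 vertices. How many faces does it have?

For a closed orientable surface of genus 2, χ = 2 − 2·2 = -2.
F = -2 − V + E = -2 − 74 + 152 = 76.

76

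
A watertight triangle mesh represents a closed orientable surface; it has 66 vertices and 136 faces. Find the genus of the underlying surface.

2

Every face is a triangle, so 2E = 3·136 = 408, giving E = 204.
χ = V − E + F = 66 − 204 + 136 = -2.
For a closed orientable surface χ = 2 − 2g, so g = (2 − (-2))/2 = 2.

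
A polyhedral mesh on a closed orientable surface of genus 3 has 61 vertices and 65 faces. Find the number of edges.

For a closed orientable surface of genus 3, χ = 2 − 2·3 = -4.
E = V + F − (-4) = 61 + 65 − (-4) = 130.

130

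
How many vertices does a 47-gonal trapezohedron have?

The n-trapezohedron (dual of the n-antiprism) has V = 2·47 + 2 = 96, E = 4·47 = 188, F = 2·47 = 94.
Check: V − E + F = 96 − 188 + 94 = 2.

96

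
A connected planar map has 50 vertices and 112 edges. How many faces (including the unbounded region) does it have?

Euler's formula for a connected plane graph: V − E + F = 2, so F = 2 − 50 + 112 = 64.

64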